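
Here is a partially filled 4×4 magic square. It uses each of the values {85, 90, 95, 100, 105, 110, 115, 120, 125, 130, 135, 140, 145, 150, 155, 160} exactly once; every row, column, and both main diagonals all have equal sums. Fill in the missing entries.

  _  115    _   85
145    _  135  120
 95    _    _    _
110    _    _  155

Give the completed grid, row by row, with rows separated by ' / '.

140 115 150 85 / 145 90 135 120 / 95 160 105 130 / 110 125 100 155

The 16 entries sum to 1960, so each line sums to 1960/4 = 490.
Row 2: 145 + 135 + 120 + ? = 490, so (2,2) = 90.
From column 1, 490 − (145 + 95 + 110) gives (1,1) = 140.
Column 4 must total 490; the given cells sum to 360, so (3,4) = 130.
Main diagonal needs 490; the known cells sum to 385, so (3,3) = 105.
From anti-diagonal, 490 − (85 + 135 + 110) gives (3,2) = 160.
Row 1 needs 490; the known cells sum to 340, so (1,3) = 150.
The remaining cell in column 2 is (4,2) = 490 − 365 = 125.
Column 3 must total 490; the given cells sum to 390, so (4,3) = 100.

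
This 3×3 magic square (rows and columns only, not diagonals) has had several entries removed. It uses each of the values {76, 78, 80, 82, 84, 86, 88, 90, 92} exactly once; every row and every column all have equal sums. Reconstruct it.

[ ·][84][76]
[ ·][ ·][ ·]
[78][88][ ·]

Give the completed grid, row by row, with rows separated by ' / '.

The 9 entries sum to 756, so each line sums to 756/3 = 252.
The remaining cell in row 1 is (1,1) = 252 − 160 = 92.
The remaining cell in row 3 is (3,3) = 252 − 166 = 86.
From column 1, 252 − (92 + 78) gives (2,1) = 82.
Column 2 must total 252; the given cells sum to 172, so (2,2) = 80.
From column 3, 252 − (76 + 86) gives (2,3) = 90.

92 84 76 / 82 80 90 / 78 88 86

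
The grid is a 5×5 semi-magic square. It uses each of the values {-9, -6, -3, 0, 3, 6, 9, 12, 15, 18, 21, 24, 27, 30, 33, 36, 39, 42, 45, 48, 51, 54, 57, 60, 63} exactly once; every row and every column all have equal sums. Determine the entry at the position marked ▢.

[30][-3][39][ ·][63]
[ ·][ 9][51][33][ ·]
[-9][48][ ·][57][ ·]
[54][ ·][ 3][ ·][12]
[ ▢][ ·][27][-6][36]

The 25 entries sum to 675, so each line sums to 675/5 = 135.
Using row 1: 30 + (-3) + 39 + 63 + ? → (1,4) = 135 − 129 = 6.
The remaining cell in column 3 is (3,3) = 135 − 120 = 15.
Column 4: 6 + 33 + 57 + (-6) + ? = 135, so (4,4) = 45.
Row 3: -9 + 48 + 15 + 57 + ? = 135, so (3,5) = 24.
From row 4, 135 − (54 + 3 + 45 + 12) gives (4,2) = 21.
Column 2: -3 + 9 + 48 + 21 + ? = 135, so (5,2) = 60.
From column 5, 135 − (63 + 24 + 12 + 36) gives (2,5) = 0.
The remaining cell in row 2 is (2,1) = 135 − 93 = 42.
Row 5 needs 135; the known cells sum to 117, so (5,1) = 18.

18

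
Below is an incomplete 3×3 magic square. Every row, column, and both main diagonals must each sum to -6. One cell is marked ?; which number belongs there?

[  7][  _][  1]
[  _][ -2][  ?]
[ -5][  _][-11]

From row 1, -6 − (7 + 1) gives (1,2) = -14.
Row 3 needs -6; the known cells sum to -16, so (3,2) = 10.
Column 1 must total -6; the given cells sum to 2, so (2,1) = -8.
The remaining cell in column 3 is (2,3) = -6 − (-10) = 4.

4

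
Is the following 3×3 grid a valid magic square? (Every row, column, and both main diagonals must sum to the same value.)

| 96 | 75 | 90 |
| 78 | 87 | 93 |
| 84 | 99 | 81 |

No — column 2 sums to 261 but main diagonal sums to 264.

Row 1: 96 + 75 + 90 = 261.
Row 2: 78 + 87 + 93 = 258.
Row 3: 84 + 99 + 81 = 264.
Column 1: 96 + 78 + 84 = 258.
Column 2: 75 + 87 + 99 = 261.
Column 3: 90 + 93 + 81 = 264.
Main diagonal: 96 + 87 + 81 = 264.
Anti-diagonal: 90 + 87 + 84 = 261.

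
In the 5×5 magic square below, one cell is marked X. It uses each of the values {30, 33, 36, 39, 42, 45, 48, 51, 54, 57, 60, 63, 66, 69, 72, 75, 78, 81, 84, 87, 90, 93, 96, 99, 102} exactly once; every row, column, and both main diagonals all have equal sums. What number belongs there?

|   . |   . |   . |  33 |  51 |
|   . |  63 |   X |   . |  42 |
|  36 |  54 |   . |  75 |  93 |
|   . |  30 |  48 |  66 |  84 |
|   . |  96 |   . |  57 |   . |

The 25 entries sum to 1650, so each line sums to 1650/5 = 330.
Using row 3: 36 + 54 + 75 + 93 + ? → (3,3) = 330 − 258 = 72.
From row 4, 330 − (30 + 48 + 66 + 84) gives (4,1) = 102.
Using column 2: 63 + 54 + 30 + 96 + ? → (1,2) = 330 − 243 = 87.
From column 4, 330 − (33 + 75 + 66 + 57) gives (2,4) = 99.
Column 5 must total 330; the given cells sum to 270, so (5,5) = 60.
Main diagonal needs 330; the known cells sum to 261, so (1,1) = 69.
From anti-diagonal, 330 − (51 + 99 + 72 + 30) gives (5,1) = 78.
Row 1 must total 330; the given cells sum to 240, so (1,3) = 90.
Row 5 needs 330; the known cells sum to 291, so (5,3) = 39.
Column 1 needs 330; the known cells sum to 285, so (2,1) = 45.
From column 3, 330 − (90 + 72 + 48 + 39) gives (2,3) = 81.

81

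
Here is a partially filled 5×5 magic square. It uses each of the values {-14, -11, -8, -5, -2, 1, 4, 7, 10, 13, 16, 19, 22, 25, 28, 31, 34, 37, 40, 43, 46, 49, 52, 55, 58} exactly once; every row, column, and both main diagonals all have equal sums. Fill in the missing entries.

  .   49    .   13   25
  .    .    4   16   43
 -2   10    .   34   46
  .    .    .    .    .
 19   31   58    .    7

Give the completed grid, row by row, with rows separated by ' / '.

37 49 -14 13 25 / 55 -8 4 16 43 / -2 10 22 34 46 / 1 28 40 52 -11 / 19 31 58 -5 7

The 25 entries sum to 550, so each line sums to 550/5 = 110.
Using row 3: -2 + 10 + 34 + 46 + ? → (3,3) = 110 − 88 = 22.
Row 5: 19 + 31 + 58 + 7 + ? = 110, so (5,4) = -5.
Column 4 needs 110; the known cells sum to 58, so (4,4) = 52.
Using column 5: 25 + 43 + 46 + 7 + ? → (4,5) = 110 − 121 = -11.
Anti-diagonal must total 110; the given cells sum to 82, so (4,2) = 28.
Column 2: 49 + 10 + 28 + 31 + ? = 110, so (2,2) = -8.
Main diagonal needs 110; the known cells sum to 73, so (1,1) = 37.
The remaining cell in row 1 is (1,3) = 110 − 124 = -14.
Row 2: -8 + 4 + 16 + 43 + ? = 110, so (2,1) = 55.
From column 1, 110 − (37 + 55 + (-2) + 19) gives (4,1) = 1.
From column 3, 110 − (-14 + 4 + 22 + 58) gives (4,3) = 40.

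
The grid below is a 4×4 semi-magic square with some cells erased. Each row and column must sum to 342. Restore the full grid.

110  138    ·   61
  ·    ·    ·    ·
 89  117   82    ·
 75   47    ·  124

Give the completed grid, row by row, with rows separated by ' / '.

110 138 33 61 / 68 40 131 103 / 89 117 82 54 / 75 47 96 124

The remaining cell in row 1 is (1,3) = 342 − 309 = 33.
From row 3, 342 − (89 + 117 + 82) gives (3,4) = 54.
The remaining cell in row 4 is (4,3) = 342 − 246 = 96.
From column 1, 342 − (110 + 89 + 75) gives (2,1) = 68.
Column 2 needs 342; the known cells sum to 302, so (2,2) = 40.
The remaining cell in column 3 is (2,3) = 342 − 211 = 131.
Column 4: 61 + 54 + 124 + ? = 342, so (2,4) = 103.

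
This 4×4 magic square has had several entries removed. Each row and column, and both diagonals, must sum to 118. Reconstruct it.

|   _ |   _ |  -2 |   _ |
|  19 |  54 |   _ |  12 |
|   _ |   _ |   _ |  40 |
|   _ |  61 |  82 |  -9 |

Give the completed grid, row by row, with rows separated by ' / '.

From row 2, 118 − (19 + 54 + 12) gives (2,3) = 33.
Row 4 must total 118; the given cells sum to 134, so (4,1) = -16.
Column 3 needs 118; the known cells sum to 113, so (3,3) = 5.
Using column 4: 12 + 40 + (-9) + ? → (1,4) = 118 − 43 = 75.
Main diagonal needs 118; the known cells sum to 50, so (1,1) = 68.
Anti-diagonal: 75 + 33 + (-16) + ? = 118, so (3,2) = 26.
Row 1: 68 + (-2) + 75 + ? = 118, so (1,2) = -23.
The remaining cell in row 3 is (3,1) = 118 − 71 = 47.

68 -23 -2 75 / 19 54 33 12 / 47 26 5 40 / -16 61 82 -9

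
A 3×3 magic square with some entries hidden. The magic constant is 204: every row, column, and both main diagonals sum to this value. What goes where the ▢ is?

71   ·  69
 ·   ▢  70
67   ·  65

Row 1 must total 204; the given cells sum to 140, so (1,2) = 64.
Row 3 must total 204; the given cells sum to 132, so (3,2) = 72.
From column 1, 204 − (71 + 67) gives (2,1) = 66.
Using column 2: 64 + 72 + ? → (2,2) = 204 − 136 = 68.

68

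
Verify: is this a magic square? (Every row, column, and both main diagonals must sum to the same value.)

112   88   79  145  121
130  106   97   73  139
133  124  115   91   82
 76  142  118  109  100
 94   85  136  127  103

Row 1: 112 + 88 + 79 + 145 + 121 = 545.
Row 2: 130 + 106 + 97 + 73 + 139 = 545.
Row 3: 133 + 124 + 115 + 91 + 82 = 545.
Row 4: 76 + 142 + 118 + 109 + 100 = 545.
Row 5: 94 + 85 + 136 + 127 + 103 = 545.
Column 1: 112 + 130 + 133 + 76 + 94 = 545.
Column 2: 88 + 106 + 124 + 142 + 85 = 545.
Column 3: 79 + 97 + 115 + 118 + 136 = 545.
Column 4: 145 + 73 + 91 + 109 + 127 = 545.
Column 5: 121 + 139 + 82 + 100 + 103 = 545.
Main diagonal: 112 + 106 + 115 + 109 + 103 = 545.
Anti-diagonal: 121 + 73 + 115 + 142 + 94 = 545.
All lines sum to 545.

Yes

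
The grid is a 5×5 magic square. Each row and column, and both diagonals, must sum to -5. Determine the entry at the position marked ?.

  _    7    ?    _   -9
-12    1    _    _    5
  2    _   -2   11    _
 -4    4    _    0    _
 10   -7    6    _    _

Column 1: -12 + 2 + (-4) + 10 + ? = -5, so (1,1) = -1.
From column 2, -5 − (7 + 1 + 4 + (-7)) gives (3,2) = -10.
Main diagonal needs -5; the known cells sum to -2, so (5,5) = -3.
Using anti-diagonal: -9 + (-2) + 4 + 10 + ? → (2,4) = -5 − 3 = -8.
From row 2, -5 − (-12 + 1 + (-8) + 5) gives (2,3) = 9.
Row 3 needs -5; the known cells sum to 1, so (3,5) = -6.
Using row 5: 10 + (-7) + 6 + (-3) + ? → (5,4) = -5 − 6 = -11.
Column 4 needs -5; the known cells sum to -8, so (1,4) = 3.
From column 5, -5 − (-9 + 5 + (-6) + (-3)) gives (4,5) = 8.
The remaining cell in row 1 is (1,3) = -5 − 0 = -5.

-5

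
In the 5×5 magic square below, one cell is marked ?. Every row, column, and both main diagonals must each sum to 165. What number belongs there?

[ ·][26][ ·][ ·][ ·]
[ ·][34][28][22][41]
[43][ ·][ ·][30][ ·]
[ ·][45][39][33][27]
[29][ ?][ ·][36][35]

Row 2 must total 165; the given cells sum to 125, so (2,1) = 40.
Row 4 needs 165; the known cells sum to 144, so (4,1) = 21.
From column 1, 165 − (40 + 43 + 21 + 29) gives (1,1) = 32.
From column 4, 165 − (22 + 30 + 33 + 36) gives (1,4) = 44.
The remaining cell in main diagonal is (3,3) = 165 − 134 = 31.
Anti-diagonal must total 165; the given cells sum to 127, so (1,5) = 38.
Row 1: 32 + 26 + 44 + 38 + ? = 165, so (1,3) = 25.
Column 3: 25 + 28 + 31 + 39 + ? = 165, so (5,3) = 42.
The remaining cell in column 5 is (3,5) = 165 − 141 = 24.
Row 3 needs 165; the known cells sum to 128, so (3,2) = 37.
From row 5, 165 − (29 + 42 + 36 + 35) gives (5,2) = 23.

23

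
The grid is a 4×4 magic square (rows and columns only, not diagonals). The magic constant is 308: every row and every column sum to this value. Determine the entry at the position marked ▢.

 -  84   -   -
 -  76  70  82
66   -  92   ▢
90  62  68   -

From row 2, 308 − (76 + 70 + 82) gives (2,1) = 80.
From row 4, 308 − (90 + 62 + 68) gives (4,4) = 88.
The remaining cell in column 1 is (1,1) = 308 − 236 = 72.
From column 2, 308 − (84 + 76 + 62) gives (3,2) = 86.
Column 3: 70 + 92 + 68 + ? = 308, so (1,3) = 78.
The remaining cell in row 1 is (1,4) = 308 − 234 = 74.
Row 3 must total 308; the given cells sum to 244, so (3,4) = 64.

64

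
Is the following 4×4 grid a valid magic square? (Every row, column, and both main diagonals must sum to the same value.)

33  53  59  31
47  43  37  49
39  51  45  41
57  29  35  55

Yes

Row 1: 33 + 53 + 59 + 31 = 176.
Row 2: 47 + 43 + 37 + 49 = 176.
Row 3: 39 + 51 + 45 + 41 = 176.
Row 4: 57 + 29 + 35 + 55 = 176.
Column 1: 33 + 47 + 39 + 57 = 176.
Column 2: 53 + 43 + 51 + 29 = 176.
Column 3: 59 + 37 + 45 + 35 = 176.
Column 4: 31 + 49 + 41 + 55 = 176.
Main diagonal: 33 + 43 + 45 + 55 = 176.
Anti-diagonal: 31 + 37 + 51 + 57 = 176.
All lines sum to 176.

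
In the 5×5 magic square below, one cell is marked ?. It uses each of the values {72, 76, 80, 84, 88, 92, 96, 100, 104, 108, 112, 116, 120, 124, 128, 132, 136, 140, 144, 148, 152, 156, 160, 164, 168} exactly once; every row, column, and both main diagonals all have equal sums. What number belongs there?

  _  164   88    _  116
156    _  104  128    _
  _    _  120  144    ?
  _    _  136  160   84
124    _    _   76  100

The 25 entries sum to 3000, so each line sums to 3000/5 = 600.
From column 3, 600 − (88 + 104 + 120 + 136) gives (5,3) = 152.
Column 4: 128 + 144 + 160 + 76 + ? = 600, so (1,4) = 92.
From anti-diagonal, 600 − (116 + 128 + 120 + 124) gives (4,2) = 112.
Using row 1: 164 + 88 + 92 + 116 + ? → (1,1) = 600 − 460 = 140.
Row 4 needs 600; the known cells sum to 492, so (4,1) = 108.
Row 5: 124 + 152 + 76 + 100 + ? = 600, so (5,2) = 148.
Column 1 needs 600; the known cells sum to 528, so (3,1) = 72.
The remaining cell in main diagonal is (2,2) = 600 − 520 = 80.
Row 2 needs 600; the known cells sum to 468, so (2,5) = 132.
From column 2, 600 − (164 + 80 + 112 + 148) gives (3,2) = 96.
Column 5 needs 600; the known cells sum to 432, so (3,5) = 168.

168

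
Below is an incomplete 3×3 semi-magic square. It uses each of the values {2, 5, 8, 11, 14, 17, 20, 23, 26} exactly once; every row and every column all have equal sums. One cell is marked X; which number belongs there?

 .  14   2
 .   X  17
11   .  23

20

The 9 entries sum to 126, so each line sums to 126/3 = 42.
Row 1 must total 42; the given cells sum to 16, so (1,1) = 26.
Row 3 must total 42; the given cells sum to 34, so (3,2) = 8.
From column 1, 42 − (26 + 11) gives (2,1) = 5.
The remaining cell in column 2 is (2,2) = 42 − 22 = 20.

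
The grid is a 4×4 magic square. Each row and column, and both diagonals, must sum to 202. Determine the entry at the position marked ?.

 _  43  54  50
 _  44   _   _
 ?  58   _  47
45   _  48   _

The remaining cell in row 1 is (1,1) = 202 − 147 = 55.
Column 2: 43 + 44 + 58 + ? = 202, so (4,2) = 57.
The remaining cell in anti-diagonal is (2,3) = 202 − 153 = 49.
The remaining cell in row 4 is (4,4) = 202 − 150 = 52.
Using column 3: 54 + 49 + 48 + ? → (3,3) = 202 − 151 = 51.
Column 4 must total 202; the given cells sum to 149, so (2,4) = 53.
Using row 2: 44 + 49 + 53 + ? → (2,1) = 202 − 146 = 56.
From row 3, 202 − (58 + 51 + 47) gives (3,1) = 46.

46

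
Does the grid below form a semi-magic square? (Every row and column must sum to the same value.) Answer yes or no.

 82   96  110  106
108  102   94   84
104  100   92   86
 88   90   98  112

Row 1: 82 + 96 + 110 + 106 = 394.
Row 2: 108 + 102 + 94 + 84 = 388.
Row 3: 104 + 100 + 92 + 86 = 382.
Row 4: 88 + 90 + 98 + 112 = 388.
Column 1: 82 + 108 + 104 + 88 = 382.
Column 2: 96 + 102 + 100 + 90 = 388.
Column 3: 110 + 94 + 92 + 98 = 394.
Column 4: 106 + 84 + 86 + 112 = 388.

No — row 4 sums to 388 but column 1 sums to 382.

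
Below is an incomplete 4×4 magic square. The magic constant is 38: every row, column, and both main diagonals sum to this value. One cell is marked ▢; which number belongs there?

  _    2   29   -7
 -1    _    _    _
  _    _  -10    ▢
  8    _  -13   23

26

Using row 1: 2 + 29 + (-7) + ? → (1,1) = 38 − 24 = 14.
Row 4 needs 38; the known cells sum to 18, so (4,2) = 20.
The remaining cell in column 1 is (3,1) = 38 − 21 = 17.
From column 3, 38 − (29 + (-10) + (-13)) gives (2,3) = 32.
Using main diagonal: 14 + (-10) + 23 + ? → (2,2) = 38 − 27 = 11.
Anti-diagonal: -7 + 32 + 8 + ? = 38, so (3,2) = 5.
From row 2, 38 − (-1 + 11 + 32) gives (2,4) = -4.
Row 3: 17 + 5 + (-10) + ? = 38, so (3,4) = 26.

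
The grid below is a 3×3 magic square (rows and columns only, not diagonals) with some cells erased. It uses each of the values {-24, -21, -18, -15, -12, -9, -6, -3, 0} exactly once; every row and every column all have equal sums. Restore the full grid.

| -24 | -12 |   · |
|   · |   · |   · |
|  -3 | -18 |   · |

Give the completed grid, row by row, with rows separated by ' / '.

The 9 entries sum to -108, so each line sums to -108/3 = -36.
From row 1, -36 − (-24 + (-12)) gives (1,3) = 0.
Using row 3: -3 + (-18) + ? → (3,3) = -36 − (-21) = -15.
Using column 1: -24 + (-3) + ? → (2,1) = -36 − (-27) = -9.
From column 2, -36 − (-12 + (-18)) gives (2,2) = -6.
The remaining cell in column 3 is (2,3) = -36 − (-15) = -21.

-24 -12 0 / -9 -6 -21 / -3 -18 -15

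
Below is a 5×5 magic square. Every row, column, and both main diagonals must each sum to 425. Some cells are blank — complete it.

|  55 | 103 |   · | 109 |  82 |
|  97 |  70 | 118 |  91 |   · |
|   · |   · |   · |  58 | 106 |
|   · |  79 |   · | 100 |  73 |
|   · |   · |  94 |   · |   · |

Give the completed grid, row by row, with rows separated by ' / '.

55 103 76 109 82 / 97 70 118 91 49 / 64 112 85 58 106 / 121 79 52 100 73 / 88 61 94 67 115

Row 1 must total 425; the given cells sum to 349, so (1,3) = 76.
The remaining cell in row 2 is (2,5) = 425 − 376 = 49.
The remaining cell in column 4 is (5,4) = 425 − 358 = 67.
The remaining cell in column 5 is (5,5) = 425 − 310 = 115.
Using main diagonal: 55 + 70 + 100 + 115 + ? → (3,3) = 425 − 340 = 85.
From anti-diagonal, 425 − (82 + 91 + 85 + 79) gives (5,1) = 88.
Row 5: 88 + 94 + 67 + 115 + ? = 425, so (5,2) = 61.
Using column 2: 103 + 70 + 79 + 61 + ? → (3,2) = 425 − 313 = 112.
The remaining cell in column 3 is (4,3) = 425 − 373 = 52.
Using row 3: 112 + 85 + 58 + 106 + ? → (3,1) = 425 − 361 = 64.
Row 4 needs 425; the known cells sum to 304, so (4,1) = 121.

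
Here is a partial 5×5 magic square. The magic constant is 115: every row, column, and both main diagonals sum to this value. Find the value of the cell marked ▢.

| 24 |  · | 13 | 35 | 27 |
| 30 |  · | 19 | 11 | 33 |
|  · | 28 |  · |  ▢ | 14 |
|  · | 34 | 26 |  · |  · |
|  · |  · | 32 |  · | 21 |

17

Row 1 needs 115; the known cells sum to 99, so (1,2) = 16.
Using row 2: 30 + 19 + 11 + 33 + ? → (2,2) = 115 − 93 = 22.
From column 2, 115 − (16 + 22 + 28 + 34) gives (5,2) = 15.
Using column 3: 13 + 19 + 26 + 32 + ? → (3,3) = 115 − 90 = 25.
The remaining cell in column 5 is (4,5) = 115 − 95 = 20.
Main diagonal must total 115; the given cells sum to 92, so (4,4) = 23.
From anti-diagonal, 115 − (27 + 11 + 25 + 34) gives (5,1) = 18.
Row 4 needs 115; the known cells sum to 103, so (4,1) = 12.
Row 5 needs 115; the known cells sum to 86, so (5,4) = 29.
Column 1: 24 + 30 + 12 + 18 + ? = 115, so (3,1) = 31.
Column 4: 35 + 11 + 23 + 29 + ? = 115, so (3,4) = 17.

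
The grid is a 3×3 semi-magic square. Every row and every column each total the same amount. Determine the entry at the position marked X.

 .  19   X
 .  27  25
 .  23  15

29

Column 2 is complete and sums to 69; that is the magic constant.
From row 2, 69 − (27 + 25) gives (2,1) = 17.
From row 3, 69 − (23 + 15) gives (3,1) = 31.
From column 1, 69 − (17 + 31) gives (1,1) = 21.
From column 3, 69 − (25 + 15) gives (1,3) = 29.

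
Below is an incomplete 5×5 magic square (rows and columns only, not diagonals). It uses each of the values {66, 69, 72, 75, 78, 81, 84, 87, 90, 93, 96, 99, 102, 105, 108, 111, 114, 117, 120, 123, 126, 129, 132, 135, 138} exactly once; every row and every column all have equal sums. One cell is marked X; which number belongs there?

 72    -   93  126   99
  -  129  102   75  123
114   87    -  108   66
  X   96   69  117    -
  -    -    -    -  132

The 25 entries sum to 2550, so each line sums to 2550/5 = 510.
Row 1 needs 510; the known cells sum to 390, so (1,2) = 120.
Using row 2: 129 + 102 + 75 + 123 + ? → (2,1) = 510 − 429 = 81.
Row 3: 114 + 87 + 108 + 66 + ? = 510, so (3,3) = 135.
Column 2: 120 + 129 + 87 + 96 + ? = 510, so (5,2) = 78.
Column 3: 93 + 102 + 135 + 69 + ? = 510, so (5,3) = 111.
Column 4: 126 + 75 + 108 + 117 + ? = 510, so (5,4) = 84.
Column 5 must total 510; the given cells sum to 420, so (4,5) = 90.
Row 4 must total 510; the given cells sum to 372, so (4,1) = 138.

138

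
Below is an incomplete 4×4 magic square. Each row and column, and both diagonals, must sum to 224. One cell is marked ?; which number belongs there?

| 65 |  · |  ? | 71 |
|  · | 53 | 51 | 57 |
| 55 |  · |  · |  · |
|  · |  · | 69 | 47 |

45

The remaining cell in row 2 is (2,1) = 224 − 161 = 63.
Column 1 must total 224; the given cells sum to 183, so (4,1) = 41.
Column 4: 71 + 57 + 47 + ? = 224, so (3,4) = 49.
Main diagonal must total 224; the given cells sum to 165, so (3,3) = 59.
Anti-diagonal needs 224; the known cells sum to 163, so (3,2) = 61.
Row 4 must total 224; the given cells sum to 157, so (4,2) = 67.
Using column 2: 53 + 61 + 67 + ? → (1,2) = 224 − 181 = 43.
From column 3, 224 − (51 + 59 + 69) gives (1,3) = 45.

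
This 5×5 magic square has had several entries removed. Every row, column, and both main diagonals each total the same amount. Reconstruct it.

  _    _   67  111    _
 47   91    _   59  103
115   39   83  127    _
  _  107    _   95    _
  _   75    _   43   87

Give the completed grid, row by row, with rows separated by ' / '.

Column 4 is already complete: 111 + 59 + 127 + 95 + 43 = 435, so that is the magic constant.
Row 2: 47 + 91 + 59 + 103 + ? = 435, so (2,3) = 135.
Row 3: 115 + 39 + 83 + 127 + ? = 435, so (3,5) = 71.
Column 2 needs 435; the known cells sum to 312, so (1,2) = 123.
From main diagonal, 435 − (91 + 83 + 95 + 87) gives (1,1) = 79.
From row 1, 435 − (79 + 123 + 67 + 111) gives (1,5) = 55.
Column 5 must total 435; the given cells sum to 316, so (4,5) = 119.
From anti-diagonal, 435 − (55 + 59 + 83 + 107) gives (5,1) = 131.
Row 5: 131 + 75 + 43 + 87 + ? = 435, so (5,3) = 99.
The remaining cell in column 1 is (4,1) = 435 − 372 = 63.
From column 3, 435 − (67 + 135 + 83 + 99) gives (4,3) = 51.

79 123 67 111 55 / 47 91 135 59 103 / 115 39 83 127 71 / 63 107 51 95 119 / 131 75 99 43 87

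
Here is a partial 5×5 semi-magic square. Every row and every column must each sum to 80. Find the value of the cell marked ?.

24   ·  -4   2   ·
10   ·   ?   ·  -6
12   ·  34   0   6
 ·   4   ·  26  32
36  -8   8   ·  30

The remaining cell in row 3 is (3,2) = 80 − 52 = 28.
Row 5 needs 80; the known cells sum to 66, so (5,4) = 14.
Column 1: 24 + 10 + 12 + 36 + ? = 80, so (4,1) = -2.
From column 4, 80 − (2 + 0 + 26 + 14) gives (2,4) = 38.
From column 5, 80 − (-6 + 6 + 32 + 30) gives (1,5) = 18.
Row 1 must total 80; the given cells sum to 40, so (1,2) = 40.
Row 4: -2 + 4 + 26 + 32 + ? = 80, so (4,3) = 20.
Column 2: 40 + 28 + 4 + (-8) + ? = 80, so (2,2) = 16.
From column 3, 80 − (-4 + 34 + 20 + 8) gives (2,3) = 22.

22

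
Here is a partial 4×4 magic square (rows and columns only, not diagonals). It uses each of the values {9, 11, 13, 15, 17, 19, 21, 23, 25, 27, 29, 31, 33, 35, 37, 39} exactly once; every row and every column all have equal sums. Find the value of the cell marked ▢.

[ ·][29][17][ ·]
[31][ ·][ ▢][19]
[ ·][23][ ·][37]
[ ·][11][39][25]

13

The 16 entries sum to 384, so each line sums to 384/4 = 96.
From row 4, 96 − (11 + 39 + 25) gives (4,1) = 21.
From column 2, 96 − (29 + 23 + 11) gives (2,2) = 33.
Using column 4: 19 + 37 + 25 + ? → (1,4) = 96 − 81 = 15.
Row 1 must total 96; the given cells sum to 61, so (1,1) = 35.
Row 2: 31 + 33 + 19 + ? = 96, so (2,3) = 13.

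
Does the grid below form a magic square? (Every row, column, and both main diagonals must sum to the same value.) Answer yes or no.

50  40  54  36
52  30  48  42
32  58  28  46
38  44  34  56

No — row 1 sums to 180 but column 2 sums to 172.

Row 1: 50 + 40 + 54 + 36 = 180.
Row 2: 52 + 30 + 48 + 42 = 172.
Row 3: 32 + 58 + 28 + 46 = 164.
Row 4: 38 + 44 + 34 + 56 = 172.
Column 1: 50 + 52 + 32 + 38 = 172.
Column 2: 40 + 30 + 58 + 44 = 172.
Column 3: 54 + 48 + 28 + 34 = 164.
Column 4: 36 + 42 + 46 + 56 = 180.
Main diagonal: 50 + 30 + 28 + 56 = 164.
Anti-diagonal: 36 + 48 + 58 + 38 = 180.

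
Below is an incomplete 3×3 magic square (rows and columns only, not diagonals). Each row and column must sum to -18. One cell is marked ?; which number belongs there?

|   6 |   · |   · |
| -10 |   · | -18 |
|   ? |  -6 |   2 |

The remaining cell in row 2 is (2,2) = -18 − (-28) = 10.
Row 3: -6 + 2 + ? = -18, so (3,1) = -14.

-14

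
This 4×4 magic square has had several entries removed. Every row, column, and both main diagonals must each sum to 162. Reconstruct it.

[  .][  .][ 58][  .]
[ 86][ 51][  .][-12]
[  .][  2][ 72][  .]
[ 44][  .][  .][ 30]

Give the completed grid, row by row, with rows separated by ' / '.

Row 2 must total 162; the given cells sum to 125, so (2,3) = 37.
Column 3 must total 162; the given cells sum to 167, so (4,3) = -5.
Using main diagonal: 51 + 72 + 30 + ? → (1,1) = 162 − 153 = 9.
Anti-diagonal: 37 + 2 + 44 + ? = 162, so (1,4) = 79.
Using row 1: 9 + 58 + 79 + ? → (1,2) = 162 − 146 = 16.
From row 4, 162 − (44 + (-5) + 30) gives (4,2) = 93.
Column 1 needs 162; the known cells sum to 139, so (3,1) = 23.
Using column 4: 79 + (-12) + 30 + ? → (3,4) = 162 − 97 = 65.

9 16 58 79 / 86 51 37 -12 / 23 2 72 65 / 44 93 -5 30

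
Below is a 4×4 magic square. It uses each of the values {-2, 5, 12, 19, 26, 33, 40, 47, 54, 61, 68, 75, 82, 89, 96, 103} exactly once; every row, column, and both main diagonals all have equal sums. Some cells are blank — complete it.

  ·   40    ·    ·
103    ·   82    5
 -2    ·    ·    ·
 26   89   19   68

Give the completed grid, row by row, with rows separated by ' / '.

The 16 entries sum to 808, so each line sums to 808/4 = 202.
Row 2 must total 202; the given cells sum to 190, so (2,2) = 12.
The remaining cell in column 1 is (1,1) = 202 − 127 = 75.
Using column 2: 40 + 12 + 89 + ? → (3,2) = 202 − 141 = 61.
Main diagonal: 75 + 12 + 68 + ? = 202, so (3,3) = 47.
Anti-diagonal needs 202; the known cells sum to 169, so (1,4) = 33.
The remaining cell in row 1 is (1,3) = 202 − 148 = 54.
Using row 3: -2 + 61 + 47 + ? → (3,4) = 202 − 106 = 96.

75 40 54 33 / 103 12 82 5 / -2 61 47 96 / 26 89 19 68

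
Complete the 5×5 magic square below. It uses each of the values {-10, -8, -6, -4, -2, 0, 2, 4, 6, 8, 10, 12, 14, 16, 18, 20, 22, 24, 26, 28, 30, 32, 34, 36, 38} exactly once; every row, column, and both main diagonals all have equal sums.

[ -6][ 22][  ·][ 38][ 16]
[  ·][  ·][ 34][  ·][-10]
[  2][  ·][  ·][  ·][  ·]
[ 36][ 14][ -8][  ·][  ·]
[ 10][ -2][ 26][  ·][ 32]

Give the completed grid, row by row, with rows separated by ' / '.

-6 22 0 38 16 / 28 6 34 12 -10 / 2 30 18 -4 24 / 36 14 -8 20 8 / 10 -2 26 4 32

The 25 entries sum to 350, so each line sums to 350/5 = 70.
From row 1, 70 − (-6 + 22 + 38 + 16) gives (1,3) = 0.
Row 5 must total 70; the given cells sum to 66, so (5,4) = 4.
Column 1 must total 70; the given cells sum to 42, so (2,1) = 28.
Using column 3: 0 + 34 + (-8) + 26 + ? → (3,3) = 70 − 52 = 18.
Anti-diagonal must total 70; the given cells sum to 58, so (2,4) = 12.
Row 2: 28 + 34 + 12 + (-10) + ? = 70, so (2,2) = 6.
From column 2, 70 − (22 + 6 + 14 + (-2)) gives (3,2) = 30.
Main diagonal needs 70; the known cells sum to 50, so (4,4) = 20.
Using row 4: 36 + 14 + (-8) + 20 + ? → (4,5) = 70 − 62 = 8.
Column 4: 38 + 12 + 20 + 4 + ? = 70, so (3,4) = -4.
The remaining cell in column 5 is (3,5) = 70 − 46 = 24.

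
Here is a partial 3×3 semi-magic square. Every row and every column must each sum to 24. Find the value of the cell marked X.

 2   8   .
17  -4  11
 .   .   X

Row 1 needs 24; the known cells sum to 10, so (1,3) = 14.
Using column 1: 2 + 17 + ? → (3,1) = 24 − 19 = 5.
From column 2, 24 − (8 + (-4)) gives (3,2) = 20.
The remaining cell in column 3 is (3,3) = 24 − 25 = -1.

-1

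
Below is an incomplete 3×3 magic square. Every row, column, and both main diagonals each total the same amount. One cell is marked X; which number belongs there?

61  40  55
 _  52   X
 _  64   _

Column 2 is complete and sums to 156; that is the magic constant.
Main diagonal: 61 + 52 + ? = 156, so (3,3) = 43.
Anti-diagonal: 55 + 52 + ? = 156, so (3,1) = 49.
Column 1 needs 156; the known cells sum to 110, so (2,1) = 46.
Column 3: 55 + 43 + ? = 156, so (2,3) = 58.

58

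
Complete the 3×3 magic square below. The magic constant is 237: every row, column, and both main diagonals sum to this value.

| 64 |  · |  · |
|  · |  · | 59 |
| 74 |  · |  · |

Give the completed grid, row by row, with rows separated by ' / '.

64 89 84 / 99 79 59 / 74 69 94

From column 1, 237 − (64 + 74) gives (2,1) = 99.
The remaining cell in row 2 is (2,2) = 237 − 158 = 79.
From main diagonal, 237 − (64 + 79) gives (3,3) = 94.
Anti-diagonal must total 237; the given cells sum to 153, so (1,3) = 84.
Row 1 must total 237; the given cells sum to 148, so (1,2) = 89.
Row 3 needs 237; the known cells sum to 168, so (3,2) = 69.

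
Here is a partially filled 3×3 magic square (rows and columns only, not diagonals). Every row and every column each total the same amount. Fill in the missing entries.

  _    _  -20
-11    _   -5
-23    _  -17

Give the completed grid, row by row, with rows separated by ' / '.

-8 -14 -20 / -11 -26 -5 / -23 -2 -17

Column 3 is already complete: -20 + -5 + -17 = -42, so that is the magic constant.
Row 2 must total -42; the given cells sum to -16, so (2,2) = -26.
Row 3 needs -42; the known cells sum to -40, so (3,2) = -2.
From column 1, -42 − (-11 + (-23)) gives (1,1) = -8.
The remaining cell in column 2 is (1,2) = -42 − (-28) = -14.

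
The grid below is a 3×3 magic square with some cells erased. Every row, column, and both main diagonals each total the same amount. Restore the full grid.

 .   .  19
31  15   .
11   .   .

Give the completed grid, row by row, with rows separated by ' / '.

Anti-diagonal is already complete: 19 + 15 + 11 = 45, so that is the magic constant.
Row 2 must total 45; the given cells sum to 46, so (2,3) = -1.
Column 1: 31 + 11 + ? = 45, so (1,1) = 3.
Using column 3: 19 + (-1) + ? → (3,3) = 45 − 18 = 27.
From row 1, 45 − (3 + 19) gives (1,2) = 23.
From row 3, 45 − (11 + 27) gives (3,2) = 7.

3 23 19 / 31 15 -1 / 11 7 27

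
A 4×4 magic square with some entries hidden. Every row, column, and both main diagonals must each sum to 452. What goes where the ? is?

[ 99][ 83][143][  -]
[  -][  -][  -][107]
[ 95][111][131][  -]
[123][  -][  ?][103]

Row 1 needs 452; the known cells sum to 325, so (1,4) = 127.
From row 3, 452 − (95 + 111 + 131) gives (3,4) = 115.
From column 1, 452 − (99 + 95 + 123) gives (2,1) = 135.
The remaining cell in main diagonal is (2,2) = 452 − 333 = 119.
The remaining cell in anti-diagonal is (2,3) = 452 − 361 = 91.
Column 2: 83 + 119 + 111 + ? = 452, so (4,2) = 139.
Column 3 needs 452; the known cells sum to 365, so (4,3) = 87.

87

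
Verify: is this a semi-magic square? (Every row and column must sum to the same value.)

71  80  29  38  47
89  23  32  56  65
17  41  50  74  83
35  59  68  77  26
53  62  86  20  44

Row 1: 71 + 80 + 29 + 38 + 47 = 265.
Row 2: 89 + 23 + 32 + 56 + 65 = 265.
Row 3: 17 + 41 + 50 + 74 + 83 = 265.
Row 4: 35 + 59 + 68 + 77 + 26 = 265.
Row 5: 53 + 62 + 86 + 20 + 44 = 265.
Column 1: 71 + 89 + 17 + 35 + 53 = 265.
Column 2: 80 + 23 + 41 + 59 + 62 = 265.
Column 3: 29 + 32 + 50 + 68 + 86 = 265.
Column 4: 38 + 56 + 74 + 77 + 20 = 265.
Column 5: 47 + 65 + 83 + 26 + 44 = 265.
All lines sum to 265.

Yes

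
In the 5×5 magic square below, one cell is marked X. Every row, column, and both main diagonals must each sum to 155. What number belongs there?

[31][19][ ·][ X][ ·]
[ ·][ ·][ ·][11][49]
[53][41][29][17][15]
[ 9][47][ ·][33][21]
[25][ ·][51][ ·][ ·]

Using row 4: 9 + 47 + 33 + 21 + ? → (4,3) = 155 − 110 = 45.
From column 1, 155 − (31 + 53 + 9 + 25) gives (2,1) = 37.
Anti-diagonal: 11 + 29 + 47 + 25 + ? = 155, so (1,5) = 43.
Column 5: 43 + 49 + 15 + 21 + ? = 155, so (5,5) = 27.
Main diagonal must total 155; the given cells sum to 120, so (2,2) = 35.
From row 2, 155 − (37 + 35 + 11 + 49) gives (2,3) = 23.
The remaining cell in column 2 is (5,2) = 155 − 142 = 13.
Using column 3: 23 + 29 + 45 + 51 + ? → (1,3) = 155 − 148 = 7.
Using row 1: 31 + 19 + 7 + 43 + ? → (1,4) = 155 − 100 = 55.

55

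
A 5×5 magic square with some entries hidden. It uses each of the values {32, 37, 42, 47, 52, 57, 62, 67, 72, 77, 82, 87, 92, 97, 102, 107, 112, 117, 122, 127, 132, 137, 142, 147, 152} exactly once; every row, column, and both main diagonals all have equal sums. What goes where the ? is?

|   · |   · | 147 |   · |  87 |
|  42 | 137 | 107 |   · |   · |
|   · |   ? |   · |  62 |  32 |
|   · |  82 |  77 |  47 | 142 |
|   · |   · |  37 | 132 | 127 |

The 25 entries sum to 2300, so each line sums to 2300/5 = 460.
Row 4: 82 + 77 + 47 + 142 + ? = 460, so (4,1) = 112.
Column 3: 147 + 107 + 77 + 37 + ? = 460, so (3,3) = 92.
Column 5 needs 460; the known cells sum to 388, so (2,5) = 72.
From main diagonal, 460 − (137 + 92 + 47 + 127) gives (1,1) = 57.
Row 2: 42 + 137 + 107 + 72 + ? = 460, so (2,4) = 102.
Using column 4: 102 + 62 + 47 + 132 + ? → (1,4) = 460 − 343 = 117.
The remaining cell in anti-diagonal is (5,1) = 460 − 363 = 97.
Row 1: 57 + 147 + 117 + 87 + ? = 460, so (1,2) = 52.
Row 5 needs 460; the known cells sum to 393, so (5,2) = 67.
From column 1, 460 − (57 + 42 + 112 + 97) gives (3,1) = 152.
Column 2: 52 + 137 + 82 + 67 + ? = 460, so (3,2) = 122.

122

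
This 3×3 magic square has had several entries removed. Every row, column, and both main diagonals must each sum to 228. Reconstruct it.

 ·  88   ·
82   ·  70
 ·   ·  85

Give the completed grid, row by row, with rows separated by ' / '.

The remaining cell in row 2 is (2,2) = 228 − 152 = 76.
The remaining cell in column 2 is (3,2) = 228 − 164 = 64.
The remaining cell in column 3 is (1,3) = 228 − 155 = 73.
The remaining cell in main diagonal is (1,1) = 228 − 161 = 67.
Anti-diagonal must total 228; the given cells sum to 149, so (3,1) = 79.

67 88 73 / 82 76 70 / 79 64 85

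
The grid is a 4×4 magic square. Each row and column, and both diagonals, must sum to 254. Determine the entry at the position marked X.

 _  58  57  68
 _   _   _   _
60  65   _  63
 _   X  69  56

From row 1, 254 − (58 + 57 + 68) gives (1,1) = 71.
Row 3: 60 + 65 + 63 + ? = 254, so (3,3) = 66.
Column 3 must total 254; the given cells sum to 192, so (2,3) = 62.
The remaining cell in column 4 is (2,4) = 254 − 187 = 67.
Using main diagonal: 71 + 66 + 56 + ? → (2,2) = 254 − 193 = 61.
Anti-diagonal: 68 + 62 + 65 + ? = 254, so (4,1) = 59.
From row 2, 254 − (61 + 62 + 67) gives (2,1) = 64.
The remaining cell in row 4 is (4,2) = 254 − 184 = 70.

70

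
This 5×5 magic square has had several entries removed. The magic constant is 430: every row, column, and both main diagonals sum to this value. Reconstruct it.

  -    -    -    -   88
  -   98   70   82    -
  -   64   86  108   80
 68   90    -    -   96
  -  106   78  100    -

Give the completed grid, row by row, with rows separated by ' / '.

110 72 94 66 88 / 76 98 70 82 104 / 92 64 86 108 80 / 68 90 102 74 96 / 84 106 78 100 62

Row 3 must total 430; the given cells sum to 338, so (3,1) = 92.
The remaining cell in column 2 is (1,2) = 430 − 358 = 72.
Anti-diagonal must total 430; the given cells sum to 346, so (5,1) = 84.
Row 5: 84 + 106 + 78 + 100 + ? = 430, so (5,5) = 62.
Column 5 needs 430; the known cells sum to 326, so (2,5) = 104.
From row 2, 430 − (98 + 70 + 82 + 104) gives (2,1) = 76.
Column 1 needs 430; the known cells sum to 320, so (1,1) = 110.
Main diagonal must total 430; the given cells sum to 356, so (4,4) = 74.
From row 4, 430 − (68 + 90 + 74 + 96) gives (4,3) = 102.
Column 3: 70 + 86 + 102 + 78 + ? = 430, so (1,3) = 94.
Column 4 must total 430; the given cells sum to 364, so (1,4) = 66.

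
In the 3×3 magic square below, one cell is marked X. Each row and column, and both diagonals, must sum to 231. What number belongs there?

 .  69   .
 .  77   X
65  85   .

Row 3: 65 + 85 + ? = 231, so (3,3) = 81.
Main diagonal needs 231; the known cells sum to 158, so (1,1) = 73.
Anti-diagonal: 77 + 65 + ? = 231, so (1,3) = 89.
Column 1 needs 231; the known cells sum to 138, so (2,1) = 93.
Using column 3: 89 + 81 + ? → (2,3) = 231 − 170 = 61.

61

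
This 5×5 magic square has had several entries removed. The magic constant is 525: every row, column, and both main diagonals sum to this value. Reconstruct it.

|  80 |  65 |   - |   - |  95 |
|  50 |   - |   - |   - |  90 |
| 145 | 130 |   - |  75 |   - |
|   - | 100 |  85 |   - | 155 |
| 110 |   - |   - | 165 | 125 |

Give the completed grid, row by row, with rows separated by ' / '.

80 65 150 135 95 / 50 160 120 105 90 / 145 130 115 75 60 / 140 100 85 45 155 / 110 70 55 165 125

The remaining cell in column 1 is (4,1) = 525 − 385 = 140.
From column 5, 525 − (95 + 90 + 155 + 125) gives (3,5) = 60.
Using row 3: 145 + 130 + 75 + 60 + ? → (3,3) = 525 − 410 = 115.
From row 4, 525 − (140 + 100 + 85 + 155) gives (4,4) = 45.
From main diagonal, 525 − (80 + 115 + 45 + 125) gives (2,2) = 160.
Anti-diagonal: 95 + 115 + 100 + 110 + ? = 525, so (2,4) = 105.
Row 2: 50 + 160 + 105 + 90 + ? = 525, so (2,3) = 120.
Column 2: 65 + 160 + 130 + 100 + ? = 525, so (5,2) = 70.
From column 4, 525 − (105 + 75 + 45 + 165) gives (1,4) = 135.
Using row 1: 80 + 65 + 135 + 95 + ? → (1,3) = 525 − 375 = 150.
Row 5 must total 525; the given cells sum to 470, so (5,3) = 55.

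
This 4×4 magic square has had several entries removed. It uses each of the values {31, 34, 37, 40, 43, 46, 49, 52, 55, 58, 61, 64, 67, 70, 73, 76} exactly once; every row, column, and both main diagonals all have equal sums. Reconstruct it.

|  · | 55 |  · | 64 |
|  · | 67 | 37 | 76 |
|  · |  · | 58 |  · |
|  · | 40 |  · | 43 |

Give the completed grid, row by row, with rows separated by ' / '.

The 16 entries sum to 856, so each line sums to 856/4 = 214.
From row 2, 214 − (67 + 37 + 76) gives (2,1) = 34.
Column 2 must total 214; the given cells sum to 162, so (3,2) = 52.
Using column 4: 64 + 76 + 43 + ? → (3,4) = 214 − 183 = 31.
Main diagonal needs 214; the known cells sum to 168, so (1,1) = 46.
Anti-diagonal must total 214; the given cells sum to 153, so (4,1) = 61.
Using row 1: 46 + 55 + 64 + ? → (1,3) = 214 − 165 = 49.
Using row 3: 52 + 58 + 31 + ? → (3,1) = 214 − 141 = 73.
Row 4 must total 214; the given cells sum to 144, so (4,3) = 70.

46 55 49 64 / 34 67 37 76 / 73 52 58 31 / 61 40 70 43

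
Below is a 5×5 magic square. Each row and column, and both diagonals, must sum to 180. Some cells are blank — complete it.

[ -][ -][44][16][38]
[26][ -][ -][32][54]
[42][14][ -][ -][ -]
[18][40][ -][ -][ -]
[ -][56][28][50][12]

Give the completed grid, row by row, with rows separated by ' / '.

Using row 5: 56 + 28 + 50 + 12 + ? → (5,1) = 180 − 146 = 34.
The remaining cell in column 1 is (1,1) = 180 − 120 = 60.
Anti-diagonal: 38 + 32 + 40 + 34 + ? = 180, so (3,3) = 36.
Row 1 needs 180; the known cells sum to 158, so (1,2) = 22.
From column 2, 180 − (22 + 14 + 40 + 56) gives (2,2) = 48.
Using main diagonal: 60 + 48 + 36 + 12 + ? → (4,4) = 180 − 156 = 24.
Row 2: 26 + 48 + 32 + 54 + ? = 180, so (2,3) = 20.
Column 3 needs 180; the known cells sum to 128, so (4,3) = 52.
Column 4: 16 + 32 + 24 + 50 + ? = 180, so (3,4) = 58.
The remaining cell in row 3 is (3,5) = 180 − 150 = 30.
The remaining cell in row 4 is (4,5) = 180 − 134 = 46.

60 22 44 16 38 / 26 48 20 32 54 / 42 14 36 58 30 / 18 40 52 24 46 / 34 56 28 50 12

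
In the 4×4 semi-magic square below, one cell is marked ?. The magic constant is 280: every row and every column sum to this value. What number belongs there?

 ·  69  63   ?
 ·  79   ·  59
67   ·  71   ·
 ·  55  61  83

73

From row 4, 280 − (55 + 61 + 83) gives (4,1) = 81.
The remaining cell in column 2 is (3,2) = 280 − 203 = 77.
Column 3: 63 + 71 + 61 + ? = 280, so (2,3) = 85.
Row 2 must total 280; the given cells sum to 223, so (2,1) = 57.
Row 3 needs 280; the known cells sum to 215, so (3,4) = 65.
Column 1 needs 280; the known cells sum to 205, so (1,1) = 75.
From column 4, 280 − (59 + 65 + 83) gives (1,4) = 73.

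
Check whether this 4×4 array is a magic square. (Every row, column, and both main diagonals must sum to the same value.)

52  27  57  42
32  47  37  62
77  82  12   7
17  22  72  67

Yes

Row 1: 52 + 27 + 57 + 42 = 178.
Row 2: 32 + 47 + 37 + 62 = 178.
Row 3: 77 + 82 + 12 + 7 = 178.
Row 4: 17 + 22 + 72 + 67 = 178.
Column 1: 52 + 32 + 77 + 17 = 178.
Column 2: 27 + 47 + 82 + 22 = 178.
Column 3: 57 + 37 + 12 + 72 = 178.
Column 4: 42 + 62 + 7 + 67 = 178.
Main diagonal: 52 + 47 + 12 + 67 = 178.
Anti-diagonal: 42 + 37 + 82 + 17 = 178.
All lines sum to 178.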